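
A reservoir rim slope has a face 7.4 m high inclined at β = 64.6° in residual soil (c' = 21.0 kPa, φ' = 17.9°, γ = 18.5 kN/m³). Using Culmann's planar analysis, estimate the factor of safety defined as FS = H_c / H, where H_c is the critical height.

H_c = (4c'/γ) · sinβ cosφ' / [1 − cos(β − φ')]
    = (4·21.0/18.5) · sin64.6°·cos17.9° / [1 − cos46.7°]
    = 4.541 · 0.8596 / 0.3142 = 12.42 m
FS = H_c / H = 12.42 / 7.4 = 1.679

FS = 1.68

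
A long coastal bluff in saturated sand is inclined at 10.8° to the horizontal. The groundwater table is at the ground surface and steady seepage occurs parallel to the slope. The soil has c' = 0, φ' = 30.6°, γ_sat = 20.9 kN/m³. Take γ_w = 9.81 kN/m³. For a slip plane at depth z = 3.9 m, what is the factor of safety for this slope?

With seepage parallel to the slope and the water table at the surface, the effective normal stress on the slip plane uses the buoyant unit weight γ' = γ_sat − γ_w while the driving shear stress uses γ_sat:
FS = [c' + γ' z cos²β tanφ'] / [γ_sat z sinβ cosβ]
(For c' = 0 this reduces to FS = (γ'/γ_sat)·tanφ'/tanβ.)
γ' = 20.9 − 9.81 = 11.09 kN/m³
Numerator = 0.0 + 11.09·3.9·cos²10.8°·tan30.6° = 0.0 + 11.09·3.9·0.9649·0.5914 = 24.680 kPa
Denominator = 20.9·3.9·sin10.8°·cos10.8° = 20.9·3.9·0.1874·0.9823 = 15.003 kPa
FS = 24.680 / 15.003 = 1.645

FS = 1.65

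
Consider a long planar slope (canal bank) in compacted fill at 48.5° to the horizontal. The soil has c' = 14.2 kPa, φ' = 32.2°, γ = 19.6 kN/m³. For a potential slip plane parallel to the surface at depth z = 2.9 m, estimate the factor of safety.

For an infinite slope with a slip plane parallel to the surface (no pore pressure): FS = [c' + γz cos²β tanφ'] / [γz sinβ cosβ].
γz = 19.6·2.9 = 56.84 kN/m²
Numerator = 14.2 + 56.84·cos²48.5°·tan32.2° = 14.2 + 56.84·0.4391·0.6297 = 29.916 kPa
Denominator = 56.84·sin48.5°·cos48.5° = 56.84·0.7490·0.6626 = 28.208 kPa
FS = 29.916 / 28.208 = 1.061

FS = 1.06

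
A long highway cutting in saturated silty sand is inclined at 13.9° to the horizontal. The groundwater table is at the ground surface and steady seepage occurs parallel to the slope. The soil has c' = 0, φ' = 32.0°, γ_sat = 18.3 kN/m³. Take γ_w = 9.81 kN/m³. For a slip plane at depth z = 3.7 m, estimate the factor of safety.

FS = 1.17

With seepage parallel to the slope and the water table at the surface, the effective normal stress on the slip plane uses the buoyant unit weight γ' = γ_sat − γ_w while the driving shear stress uses γ_sat:
FS = [c' + γ' z cos²β tanφ'] / [γ_sat z sinβ cosβ]
(For c' = 0 this reduces to FS = (γ'/γ_sat)·tanφ'/tanβ.)
γ' = 18.3 − 9.81 = 8.49 kN/m³
Numerator = 0.0 + 8.49·3.7·cos²13.9°·tan32.0° = 0.0 + 8.49·3.7·0.9423·0.6249 = 18.496 kPa
Denominator = 18.3·3.7·sin13.9°·cos13.9° = 18.3·3.7·0.2402·0.9707 = 15.790 kPa
FS = 18.496 / 15.790 = 1.171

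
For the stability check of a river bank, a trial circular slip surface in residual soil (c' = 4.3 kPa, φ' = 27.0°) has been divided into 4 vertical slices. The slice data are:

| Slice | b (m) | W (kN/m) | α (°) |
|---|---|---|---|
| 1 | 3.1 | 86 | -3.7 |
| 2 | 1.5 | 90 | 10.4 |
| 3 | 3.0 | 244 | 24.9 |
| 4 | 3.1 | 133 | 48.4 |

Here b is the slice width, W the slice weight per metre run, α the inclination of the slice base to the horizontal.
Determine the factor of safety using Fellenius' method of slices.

FS = 1.41

Ordinary method of slices: FS = Σ[c'·Δl_i + (W_i cosα_i)·tanφ'] / Σ W_i sinα_i, with Δl_i = b_i / cosα_i.
Slice 1: Δl = 3.1/cos(-3.7°) = 3.106 m; N'_1 = 86·cos(-3.7°) = 85.8; c'Δl = 13.36; W sinα = -5.5
Slice 2: Δl = 1.5/cos10.4° = 1.525 m; N'_2 = 90·cos10.4° = 88.5; c'Δl = 6.56; W sinα = 16.2
Slice 3: Δl = 3.0/cos24.9° = 3.307 m; N'_3 = 244·cos24.9° = 221.3; c'Δl = 14.22; W sinα = 102.7
Slice 4: Δl = 3.1/cos48.4° = 4.669 m; N'_4 = 133·cos48.4° = 88.3; c'Δl = 20.08; W sinα = 99.5
Σc'Δl = 54.2 kN/m; ΣN' = 484.0 kN/m; ΣW sinα = 212.9 kN/m
Resisting = 54.2 + 484.0·tan27.0° = 54.2 + 246.6 = 300.8 kN/m
FS = 300.8 / 212.9 = 1.413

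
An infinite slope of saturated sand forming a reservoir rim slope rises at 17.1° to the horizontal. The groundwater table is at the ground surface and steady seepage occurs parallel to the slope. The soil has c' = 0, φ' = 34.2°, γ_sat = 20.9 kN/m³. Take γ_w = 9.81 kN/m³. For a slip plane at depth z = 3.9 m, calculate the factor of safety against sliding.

With seepage parallel to the slope and the water table at the surface, the effective normal stress on the slip plane uses the buoyant unit weight γ' = γ_sat − γ_w while the driving shear stress uses γ_sat:
FS = [c' + γ' z cos²β tanφ'] / [γ_sat z sinβ cosβ]
(For c' = 0 this reduces to FS = (γ'/γ_sat)·tanφ'/tanβ.)
γ' = 20.9 − 9.81 = 11.09 kN/m³
Numerator = 0.0 + 11.09·3.9·cos²17.1°·tan34.2° = 0.0 + 11.09·3.9·0.9135·0.6796 = 26.852 kPa
Denominator = 20.9·3.9·sin17.1°·cos17.1° = 20.9·3.9·0.2940·0.9558 = 22.908 kPa
FS = 26.852 / 22.908 = 1.172

FS = 1.17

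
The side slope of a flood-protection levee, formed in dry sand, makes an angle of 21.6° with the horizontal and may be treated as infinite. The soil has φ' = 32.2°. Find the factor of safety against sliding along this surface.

For a dry cohesionless infinite slope the factor of safety is FS = tanφ' / tanβ.
FS = tan32.2° / tan21.6° = 0.6297 / 0.3959 = 1.591

FS = 1.59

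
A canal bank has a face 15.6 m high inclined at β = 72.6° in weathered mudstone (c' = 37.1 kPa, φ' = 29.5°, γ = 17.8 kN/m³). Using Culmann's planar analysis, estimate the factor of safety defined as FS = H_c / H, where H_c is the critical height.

FS = 1.64

H_c = (4c'/γ) · sinβ cosφ' / [1 − cos(β − φ')]
    = (4·37.1/17.8) · sin72.6°·cos29.5° / [1 − cos43.1°]
    = 8.337 · 0.8305 / 0.2698 = 25.66 m
FS = H_c / H = 25.66 / 15.6 = 1.645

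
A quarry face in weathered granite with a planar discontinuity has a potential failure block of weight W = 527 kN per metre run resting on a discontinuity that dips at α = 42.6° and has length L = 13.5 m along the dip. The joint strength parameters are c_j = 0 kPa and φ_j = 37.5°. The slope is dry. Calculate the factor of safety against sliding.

FS = 0.83

Resolving the block weight along and normal to the plane and applying the Mohr–Coulomb strength on the joint:
N' = W cosα = 527·cos42.6° = 387.9 kN/m
Driving force T = W sinα = 527·sin42.6° = 356.7 kN/m
Resisting force R = c_j·L + N'·tanφ_j = 0·13.5 + 387.9·tan37.5° = 0.0 + 297.7 = 297.7 kN/m
FS = R / T = 297.7 / 356.7 = 0.834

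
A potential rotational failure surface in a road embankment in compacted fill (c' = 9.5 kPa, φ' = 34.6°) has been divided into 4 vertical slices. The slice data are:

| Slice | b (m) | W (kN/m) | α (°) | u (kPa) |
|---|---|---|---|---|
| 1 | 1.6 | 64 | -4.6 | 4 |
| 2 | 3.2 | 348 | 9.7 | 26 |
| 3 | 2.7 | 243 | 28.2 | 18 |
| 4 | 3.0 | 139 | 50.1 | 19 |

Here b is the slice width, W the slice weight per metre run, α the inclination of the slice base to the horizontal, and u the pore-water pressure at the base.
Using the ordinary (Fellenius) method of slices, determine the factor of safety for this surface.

Ordinary method of slices: FS = Σ[c'·Δl_i + (W_i cosα_i − u_i·Δl_i)·tanφ'] / Σ W_i sinα_i, with Δl_i = b_i / cosα_i.
Slice 1: Δl = 1.6/cos(-4.6°) = 1.605 m; N'_1 = 64·cos(-4.6°) − 4·1.605 = 57.4; c'Δl = 15.25; W sinα = -5.1
Slice 2: Δl = 3.2/cos9.7° = 3.246 m; N'_2 = 348·cos9.7° − 26·3.246 = 258.6; c'Δl = 30.84; W sinα = 58.6
Slice 3: Δl = 2.7/cos28.2° = 3.064 m; N'_3 = 243·cos28.2° − 18·3.064 = 159.0; c'Δl = 29.10; W sinα = 114.8
Slice 4: Δl = 3.0/cos50.1° = 4.677 m; N'_4 = 139·cos50.1° − 19·4.677 = 0.3; c'Δl = 44.43; W sinα = 106.6
Σc'Δl = 119.6 kN/m; ΣN' = 475.3 kN/m; ΣW sinα = 275.0 kN/m
Resisting = 119.6 + 475.3·tan34.6° = 119.6 + 327.9 = 447.5 kN/m
FS = 447.5 / 275.0 = 1.628

FS = 1.63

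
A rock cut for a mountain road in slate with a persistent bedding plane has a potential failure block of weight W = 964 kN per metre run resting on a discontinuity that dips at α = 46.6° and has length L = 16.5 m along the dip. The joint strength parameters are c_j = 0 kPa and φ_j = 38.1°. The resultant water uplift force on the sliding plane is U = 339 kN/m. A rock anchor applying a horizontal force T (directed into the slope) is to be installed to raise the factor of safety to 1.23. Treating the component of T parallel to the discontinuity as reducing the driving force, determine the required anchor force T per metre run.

T = 430 kN/m

Resolving forces along and normal to the sliding plane, with the horizontal anchor force T adding T·sinα to the effective normal force and T·cosα acting up the plane against the driving force:
FS = [c_jL + (W cosα − U + T sinα) tanφ_j] / [W sinα − T cosα]
Without the anchor: N' = 323.4 kN/m, driving T_d = 700.4 kN/m, resisting R = 0·16.5 + 323.4·tan38.1° = 253.5 kN/m, FS = 0.36.
Setting FS = 1.23 and solving for T:
1.23·(700.4 − T cos46.6°) = 253.5 + T sin46.6°·tan38.1°
T·(sin46.6°·tan38.1° + 1.23·cos46.6°) = 1.23·700.4 − 253.5
T·(0.7266·0.7841 + 1.23·0.6871) = 861.5 − 253.5 = 608.0
T·1.4148 = 608.0
T = 429.7 kN/m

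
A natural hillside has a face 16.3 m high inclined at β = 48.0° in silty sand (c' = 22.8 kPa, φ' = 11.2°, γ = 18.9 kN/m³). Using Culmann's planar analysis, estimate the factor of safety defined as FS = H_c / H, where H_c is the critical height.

FS = 1.08

H_c = (4c'/γ) · sinβ cosφ' / [1 − cos(β − φ')]
    = (4·22.8/18.9) · sin48.0°·cos11.2° / [1 − cos36.8°]
    = 4.825 · 0.7290 / 0.1993 = 17.65 m
FS = H_c / H = 17.65 / 16.3 = 1.083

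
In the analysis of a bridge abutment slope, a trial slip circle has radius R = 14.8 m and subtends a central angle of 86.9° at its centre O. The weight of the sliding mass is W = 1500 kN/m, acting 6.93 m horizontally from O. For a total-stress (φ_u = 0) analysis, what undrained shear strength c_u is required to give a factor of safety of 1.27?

FS = c_u·L_a·R / (W·d), so c_u = FS·W·d / (L_a·R).
Arc length L_a = R·θ = 14.8·(86.9°·π/180) = 14.8·1.5167 = 22.45 m
c_u = 1.27·1500·6.93 / (22.45·14.8) = 13201.6 / 332.22 = 39.74 kPa

c_u = 39.7 kPa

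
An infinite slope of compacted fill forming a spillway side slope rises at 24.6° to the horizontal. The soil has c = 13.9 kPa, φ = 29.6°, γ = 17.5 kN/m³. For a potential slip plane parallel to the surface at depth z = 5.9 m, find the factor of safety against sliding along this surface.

FS = 1.60

For an infinite slope with a slip plane parallel to the surface (no pore pressure): FS = [c + γz cos²β tanφ] / [γz sinβ cosβ].
γz = 17.5·5.9 = 103.25 kN/m²
Numerator = 13.9 + 103.25·cos²24.6°·tan29.6° = 13.9 + 103.25·0.8267·0.5681 = 62.390 kPa
Denominator = 103.25·sin24.6°·cos24.6° = 103.25·0.4163·0.9092 = 39.080 kPa
FS = 62.390 / 39.080 = 1.596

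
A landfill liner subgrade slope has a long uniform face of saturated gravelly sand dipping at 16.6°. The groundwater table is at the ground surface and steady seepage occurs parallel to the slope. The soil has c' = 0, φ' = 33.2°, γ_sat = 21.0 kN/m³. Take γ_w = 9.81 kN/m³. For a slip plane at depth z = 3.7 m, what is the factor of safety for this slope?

With seepage parallel to the slope and the water table at the surface, the effective normal stress on the slip plane uses the buoyant unit weight γ' = γ_sat − γ_w while the driving shear stress uses γ_sat:
FS = [c' + γ' z cos²β tanφ'] / [γ_sat z sinβ cosβ]
(For c' = 0 this reduces to FS = (γ'/γ_sat)·tanφ'/tanβ.)
γ' = 21.0 − 9.81 = 11.19 kN/m³
Numerator = 0.0 + 11.19·3.7·cos²16.6°·tan33.2° = 0.0 + 11.19·3.7·0.9184·0.6544 = 24.882 kPa
Denominator = 21.0·3.7·sin16.6°·cos16.6° = 21.0·3.7·0.2857·0.9583 = 21.273 kPa
FS = 24.882 / 21.273 = 1.170

FS = 1.17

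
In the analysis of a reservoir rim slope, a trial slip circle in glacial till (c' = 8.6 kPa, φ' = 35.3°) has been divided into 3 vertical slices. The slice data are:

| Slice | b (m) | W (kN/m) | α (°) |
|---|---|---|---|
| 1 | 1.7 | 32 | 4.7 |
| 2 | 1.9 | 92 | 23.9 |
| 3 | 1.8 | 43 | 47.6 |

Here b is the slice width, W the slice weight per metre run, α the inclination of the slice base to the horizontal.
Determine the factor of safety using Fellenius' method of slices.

FS = 2.21

Ordinary method of slices: FS = Σ[c'·Δl_i + (W_i cosα_i)·tanφ'] / Σ W_i sinα_i, with Δl_i = b_i / cosα_i.
Slice 1: Δl = 1.7/cos4.7° = 1.706 m; N'_1 = 32·cos4.7° = 31.9; c'Δl = 14.67; W sinα = 2.6
Slice 2: Δl = 1.9/cos23.9° = 2.078 m; N'_2 = 92·cos23.9° = 84.1; c'Δl = 17.87; W sinα = 37.3
Slice 3: Δl = 1.8/cos47.6° = 2.669 m; N'_3 = 43·cos47.6° = 29.0; c'Δl = 22.96; W sinα = 31.8
Σc'Δl = 55.5 kN/m; ΣN' = 145.0 kN/m; ΣW sinα = 71.6 kN/m
Resisting = 55.5 + 145.0·tan35.3° = 55.5 + 102.7 = 158.2 kN/m
FS = 158.2 / 71.6 = 2.207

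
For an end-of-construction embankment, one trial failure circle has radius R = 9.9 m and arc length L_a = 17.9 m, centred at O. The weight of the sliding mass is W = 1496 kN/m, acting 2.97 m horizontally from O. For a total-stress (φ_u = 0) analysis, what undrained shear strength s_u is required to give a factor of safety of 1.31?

FS = s_u·L_a·R / (W·d), so s_u = FS·W·d / (L_a·R).
s_u = 1.31·1496·2.97 / (17.90·9.9) = 5820.5 / 177.21 = 32.85 kPa

s_u = 32.8 kPa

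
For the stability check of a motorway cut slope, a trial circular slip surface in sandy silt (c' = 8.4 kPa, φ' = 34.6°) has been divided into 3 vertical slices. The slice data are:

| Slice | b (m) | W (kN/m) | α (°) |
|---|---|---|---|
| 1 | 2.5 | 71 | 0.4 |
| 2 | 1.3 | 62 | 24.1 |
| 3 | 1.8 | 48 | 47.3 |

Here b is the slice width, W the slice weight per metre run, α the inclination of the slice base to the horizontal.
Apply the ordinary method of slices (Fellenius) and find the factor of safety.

FS = 2.71

Ordinary method of slices: FS = Σ[c'·Δl_i + (W_i cosα_i)·tanφ'] / Σ W_i sinα_i, with Δl_i = b_i / cosα_i.
Slice 1: Δl = 2.5/cos0.4° = 2.500 m; N'_1 = 71·cos0.4° = 71.0; c'Δl = 21.00; W sinα = 0.5
Slice 2: Δl = 1.3/cos24.1° = 1.424 m; N'_2 = 62·cos24.1° = 56.6; c'Δl = 11.96; W sinα = 25.3
Slice 3: Δl = 1.8/cos47.3° = 2.654 m; N'_3 = 48·cos47.3° = 32.6; c'Δl = 22.30; W sinα = 35.3
Σc'Δl = 55.3 kN/m; ΣN' = 160.1 kN/m; ΣW sinα = 61.1 kN/m
Resisting = 55.3 + 160.1·tan34.6° = 55.3 + 110.5 = 165.7 kN/m
FS = 165.7 / 61.1 = 2.713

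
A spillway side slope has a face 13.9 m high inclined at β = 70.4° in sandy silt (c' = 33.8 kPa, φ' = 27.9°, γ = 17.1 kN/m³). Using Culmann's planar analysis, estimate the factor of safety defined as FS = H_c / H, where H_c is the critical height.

FS = 1.80

H_c = (4c'/γ) · sinβ cosφ' / [1 − cos(β − φ')]
    = (4·33.8/17.1) · sin70.4°·cos27.9° / [1 − cos42.5°]
    = 7.906 · 0.8326 / 0.2627 = 25.06 m
FS = H_c / H = 25.06 / 13.9 = 1.803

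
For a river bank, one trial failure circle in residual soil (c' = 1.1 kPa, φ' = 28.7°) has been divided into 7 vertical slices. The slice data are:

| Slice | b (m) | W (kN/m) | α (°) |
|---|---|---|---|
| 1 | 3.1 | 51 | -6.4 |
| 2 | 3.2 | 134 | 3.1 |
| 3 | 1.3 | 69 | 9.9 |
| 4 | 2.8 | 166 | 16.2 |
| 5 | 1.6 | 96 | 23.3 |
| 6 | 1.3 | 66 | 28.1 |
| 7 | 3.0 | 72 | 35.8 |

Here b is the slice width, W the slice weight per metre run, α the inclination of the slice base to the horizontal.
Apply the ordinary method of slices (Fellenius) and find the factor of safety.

FS = 2.09

Ordinary method of slices: FS = Σ[c'·Δl_i + (W_i cosα_i)·tanφ'] / Σ W_i sinα_i, with Δl_i = b_i / cosα_i.
Slice 1: Δl = 3.1/cos(-6.4°) = 3.119 m; N'_1 = 51·cos(-6.4°) = 50.7; c'Δl = 3.43; W sinα = -5.7
Slice 2: Δl = 3.2/cos3.1° = 3.205 m; N'_2 = 134·cos3.1° = 133.8; c'Δl = 3.53; W sinα = 7.2
Slice 3: Δl = 1.3/cos9.9° = 1.320 m; N'_3 = 69·cos9.9° = 68.0; c'Δl = 1.45; W sinα = 11.9
Slice 4: Δl = 2.8/cos16.2° = 2.916 m; N'_4 = 166·cos16.2° = 159.4; c'Δl = 3.21; W sinα = 46.3
Slice 5: Δl = 1.6/cos23.3° = 1.742 m; N'_5 = 96·cos23.3° = 88.2; c'Δl = 1.92; W sinα = 38.0
Slice 6: Δl = 1.3/cos28.1° = 1.474 m; N'_6 = 66·cos28.1° = 58.2; c'Δl = 1.62; W sinα = 31.1
Slice 7: Δl = 3.0/cos35.8° = 3.699 m; N'_7 = 72·cos35.8° = 58.4; c'Δl = 4.07; W sinα = 42.1
Σc'Δl = 19.2 kN/m; ΣN' = 616.7 kN/m; ΣW sinα = 170.9 kN/m
Resisting = 19.2 + 616.7·tan28.7° = 19.2 + 337.6 = 356.8 kN/m
FS = 356.8 / 170.9 = 2.088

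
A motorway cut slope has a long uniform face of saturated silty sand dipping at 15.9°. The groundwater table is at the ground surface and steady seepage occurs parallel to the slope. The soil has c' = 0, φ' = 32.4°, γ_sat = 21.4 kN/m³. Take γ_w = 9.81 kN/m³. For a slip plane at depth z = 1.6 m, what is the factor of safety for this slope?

With seepage parallel to the slope and the water table at the surface, the effective normal stress on the slip plane uses the buoyant unit weight γ' = γ_sat − γ_w while the driving shear stress uses γ_sat:
FS = [c' + γ' z cos²β tanφ'] / [γ_sat z sinβ cosβ]
(For c' = 0 this reduces to FS = (γ'/γ_sat)·tanφ'/tanβ.)
γ' = 21.4 − 9.81 = 11.59 kN/m³
Numerator = 0.0 + 11.59·1.6·cos²15.9°·tan32.4° = 0.0 + 11.59·1.6·0.9249·0.6346 = 10.885 kPa
Denominator = 21.4·1.6·sin15.9°·cos15.9° = 21.4·1.6·0.2740·0.9617 = 9.021 kPa
FS = 10.885 / 9.021 = 1.207

FS = 1.21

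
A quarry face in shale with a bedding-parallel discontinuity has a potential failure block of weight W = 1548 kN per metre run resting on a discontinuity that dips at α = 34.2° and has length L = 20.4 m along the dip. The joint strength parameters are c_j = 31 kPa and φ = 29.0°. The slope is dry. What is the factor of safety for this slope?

Resolving the block weight along and normal to the plane and applying the Mohr–Coulomb strength on the joint:
N' = W cosα = 1548·cos34.2° = 1280.3 kN/m
Driving force T = W sinα = 1548·sin34.2° = 870.1 kN/m
Resisting force R = c_j·L + N'·tanφ = 31·20.4 + 1280.3·tan29.0° = 632.4 + 709.7 = 1342.1 kN/m
FS = R / T = 1342.1 / 870.1 = 1.542

FS = 1.54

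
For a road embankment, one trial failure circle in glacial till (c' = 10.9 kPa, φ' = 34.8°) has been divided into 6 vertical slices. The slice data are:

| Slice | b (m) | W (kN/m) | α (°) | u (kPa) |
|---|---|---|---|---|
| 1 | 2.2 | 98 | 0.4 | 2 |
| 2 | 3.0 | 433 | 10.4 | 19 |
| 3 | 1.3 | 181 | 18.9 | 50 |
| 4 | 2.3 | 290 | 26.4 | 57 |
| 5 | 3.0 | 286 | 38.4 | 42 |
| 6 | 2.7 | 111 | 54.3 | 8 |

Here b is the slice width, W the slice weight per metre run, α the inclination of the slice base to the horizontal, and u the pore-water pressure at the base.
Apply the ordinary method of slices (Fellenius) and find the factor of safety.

Ordinary method of slices: FS = Σ[c'·Δl_i + (W_i cosα_i − u_i·Δl_i)·tanφ'] / Σ W_i sinα_i, with Δl_i = b_i / cosα_i.
Slice 1: Δl = 2.2/cos0.4° = 2.200 m; N'_1 = 98·cos0.4° − 2·2.200 = 93.6; c'Δl = 23.98; W sinα = 0.7
Slice 2: Δl = 3.0/cos10.4° = 3.050 m; N'_2 = 433·cos10.4° − 19·3.050 = 367.9; c'Δl = 33.25; W sinα = 78.2
Slice 3: Δl = 1.3/cos18.9° = 1.374 m; N'_3 = 181·cos18.9° − 50·1.374 = 102.5; c'Δl = 14.98; W sinα = 58.6
Slice 4: Δl = 2.3/cos26.4° = 2.568 m; N'_4 = 290·cos26.4° − 57·2.568 = 113.4; c'Δl = 27.99; W sinα = 128.9
Slice 5: Δl = 3.0/cos38.4° = 3.828 m; N'_5 = 286·cos38.4° − 42·3.828 = 63.4; c'Δl = 41.73; W sinα = 177.6
Slice 6: Δl = 2.7/cos54.3° = 4.627 m; N'_6 = 111·cos54.3° − 8·4.627 = 27.8; c'Δl = 50.43; W sinα = 90.1
Σc'Δl = 192.4 kN/m; ΣN' = 768.6 kN/m; ΣW sinα = 534.2 kN/m
Resisting = 192.4 + 768.6·tan34.8° = 192.4 + 534.2 = 726.5 kN/m
FS = 726.5 / 534.2 = 1.360

FS = 1.36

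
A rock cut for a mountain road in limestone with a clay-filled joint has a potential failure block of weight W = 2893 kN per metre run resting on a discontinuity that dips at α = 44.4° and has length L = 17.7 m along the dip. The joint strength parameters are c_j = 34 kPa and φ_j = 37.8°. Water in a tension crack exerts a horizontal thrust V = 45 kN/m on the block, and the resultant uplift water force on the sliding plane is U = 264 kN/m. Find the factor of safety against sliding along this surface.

FS = 0.96

Resolving the block weight along and normal to the plane and applying the Mohr–Coulomb strength on the joint:
N' = W cosα − U − V sinα = 2893·cos44.4° − 264 − 45·sin44.4° = 1771.5 kN/m
Driving force T = W sinα + V cosα = 2893·sin44.4° + 45·cos44.4° = 2056.3 kN/m
Resisting force R = c_j·L + N'·tanφ_j = 34·17.7 + 1771.5·tan37.8° = 601.8 + 1374.1 = 1975.9 kN/m
FS = R / T = 1975.9 / 2056.3 = 0.961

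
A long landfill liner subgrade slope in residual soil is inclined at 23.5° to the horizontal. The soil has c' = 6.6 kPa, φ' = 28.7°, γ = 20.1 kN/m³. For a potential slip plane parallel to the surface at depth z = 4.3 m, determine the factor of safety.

FS = 1.47

For an infinite slope with a slip plane parallel to the surface (no pore pressure): FS = [c' + γz cos²β tanφ'] / [γz sinβ cosβ].
γz = 20.1·4.3 = 86.43 kN/m²
Numerator = 6.6 + 86.43·cos²23.5°·tan28.7° = 6.6 + 86.43·0.8410·0.5475 = 46.395 kPa
Denominator = 86.43·sin23.5°·cos23.5° = 86.43·0.3987·0.9171 = 31.605 kPa
FS = 46.395 / 31.605 = 1.468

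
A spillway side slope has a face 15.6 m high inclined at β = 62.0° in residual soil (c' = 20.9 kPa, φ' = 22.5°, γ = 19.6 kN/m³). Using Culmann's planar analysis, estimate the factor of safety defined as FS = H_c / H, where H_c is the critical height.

FS = 0.98

H_c = (4c'/γ) · sinβ cosφ' / [1 − cos(β − φ')]
    = (4·20.9/19.6) · sin62.0°·cos22.5° / [1 − cos39.5°]
    = 4.265 · 0.8157 / 0.2284 = 15.24 m
FS = H_c / H = 15.24 / 15.6 = 0.977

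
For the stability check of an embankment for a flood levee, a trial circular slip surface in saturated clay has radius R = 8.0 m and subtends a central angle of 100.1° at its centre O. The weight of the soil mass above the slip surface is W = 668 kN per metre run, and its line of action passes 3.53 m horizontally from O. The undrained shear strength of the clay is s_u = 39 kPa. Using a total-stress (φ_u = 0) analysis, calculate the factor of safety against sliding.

FS = 1.85

Taking moments about the centre O, the resisting moment is provided by the undrained shear strength acting along the arc:
Arc length L_a = R·θ = 8.0·(100.1°·π/180) = 8.0·1.7471 = 13.98 m
M_R = s_u·L_a·R = 39·13.98·8.0 = 4360.7 kN·m/m
M_D = W·d = 668·3.53 = 2358.0 kN·m/m
FS = M_R / M_D = 4360.7 / 2358.0 = 1.849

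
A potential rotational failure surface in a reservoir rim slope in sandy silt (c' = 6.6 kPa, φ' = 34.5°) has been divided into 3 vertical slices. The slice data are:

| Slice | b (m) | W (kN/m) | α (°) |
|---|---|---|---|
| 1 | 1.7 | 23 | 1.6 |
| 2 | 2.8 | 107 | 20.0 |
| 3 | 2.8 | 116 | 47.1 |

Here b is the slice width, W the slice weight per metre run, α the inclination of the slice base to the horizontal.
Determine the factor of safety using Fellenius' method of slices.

FS = 1.61

Ordinary method of slices: FS = Σ[c'·Δl_i + (W_i cosα_i)·tanφ'] / Σ W_i sinα_i, with Δl_i = b_i / cosα_i.
Slice 1: Δl = 1.7/cos1.6° = 1.701 m; N'_1 = 23·cos1.6° = 23.0; c'Δl = 11.22; W sinα = 0.6
Slice 2: Δl = 2.8/cos20.0° = 2.980 m; N'_2 = 107·cos20.0° = 100.5; c'Δl = 19.67; W sinα = 36.6
Slice 3: Δl = 2.8/cos47.1° = 4.113 m; N'_3 = 116·cos47.1° = 79.0; c'Δl = 27.15; W sinα = 85.0
Σc'Δl = 58.0 kN/m; ΣN' = 202.5 kN/m; ΣW sinα = 122.2 kN/m
Resisting = 58.0 + 202.5·tan34.5° = 58.0 + 139.2 = 197.2 kN/m
FS = 197.2 / 122.2 = 1.614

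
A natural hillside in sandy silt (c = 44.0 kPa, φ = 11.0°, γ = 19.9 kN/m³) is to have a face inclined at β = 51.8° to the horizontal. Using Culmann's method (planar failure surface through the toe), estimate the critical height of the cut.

H_c = 28.08 m

Culmann's analysis gives the critical failure plane at α_cr = (β + φ)/2 = (51.8 + 11.0)/2 = 31.4°, and the critical height
H_c = (4c/γ) · sinβ cosφ / [1 − cos(β − φ)]
    = (4·44.0/19.9) · sin51.8°·cos11.0° / [1 − cos(40.8°)]
    = 8.844 · 0.7859·0.9816 / [1 − 0.7570]
    = 8.844 · 0.7714 / 0.2430
    = 28.08 m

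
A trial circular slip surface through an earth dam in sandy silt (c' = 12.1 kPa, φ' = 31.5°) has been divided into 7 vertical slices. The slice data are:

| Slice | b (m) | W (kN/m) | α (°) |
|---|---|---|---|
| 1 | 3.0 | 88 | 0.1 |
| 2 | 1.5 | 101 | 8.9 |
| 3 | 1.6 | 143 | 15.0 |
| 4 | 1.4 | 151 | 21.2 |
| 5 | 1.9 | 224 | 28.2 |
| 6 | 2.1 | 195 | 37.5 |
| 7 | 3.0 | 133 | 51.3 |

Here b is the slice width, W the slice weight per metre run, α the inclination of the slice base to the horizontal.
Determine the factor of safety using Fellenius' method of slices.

FS = 1.75

Ordinary method of slices: FS = Σ[c'·Δl_i + (W_i cosα_i)·tanφ'] / Σ W_i sinα_i, with Δl_i = b_i / cosα_i.
Slice 1: Δl = 3.0/cos0.1° = 3.000 m; N'_1 = 88·cos0.1° = 88.0; c'Δl = 36.30; W sinα = 0.2
Slice 2: Δl = 1.5/cos8.9° = 1.518 m; N'_2 = 101·cos8.9° = 99.8; c'Δl = 18.37; W sinα = 15.6
Slice 3: Δl = 1.6/cos15.0° = 1.656 m; N'_3 = 143·cos15.0° = 138.1; c'Δl = 20.04; W sinα = 37.0
Slice 4: Δl = 1.4/cos21.2° = 1.502 m; N'_4 = 151·cos21.2° = 140.8; c'Δl = 18.17; W sinα = 54.6
Slice 5: Δl = 1.9/cos28.2° = 2.156 m; N'_5 = 224·cos28.2° = 197.4; c'Δl = 26.09; W sinα = 105.9
Slice 6: Δl = 2.1/cos37.5° = 2.647 m; N'_6 = 195·cos37.5° = 154.7; c'Δl = 32.03; W sinα = 118.7
Slice 7: Δl = 3.0/cos51.3° = 4.798 m; N'_7 = 133·cos51.3° = 83.2; c'Δl = 58.06; W sinα = 103.8
Σc'Δl = 209.1 kN/m; ΣN' = 902.0 kN/m; ΣW sinα = 435.8 kN/m
Resisting = 209.1 + 902.0·tan31.5° = 209.1 + 552.7 = 761.8 kN/m
FS = 761.8 / 435.8 = 1.748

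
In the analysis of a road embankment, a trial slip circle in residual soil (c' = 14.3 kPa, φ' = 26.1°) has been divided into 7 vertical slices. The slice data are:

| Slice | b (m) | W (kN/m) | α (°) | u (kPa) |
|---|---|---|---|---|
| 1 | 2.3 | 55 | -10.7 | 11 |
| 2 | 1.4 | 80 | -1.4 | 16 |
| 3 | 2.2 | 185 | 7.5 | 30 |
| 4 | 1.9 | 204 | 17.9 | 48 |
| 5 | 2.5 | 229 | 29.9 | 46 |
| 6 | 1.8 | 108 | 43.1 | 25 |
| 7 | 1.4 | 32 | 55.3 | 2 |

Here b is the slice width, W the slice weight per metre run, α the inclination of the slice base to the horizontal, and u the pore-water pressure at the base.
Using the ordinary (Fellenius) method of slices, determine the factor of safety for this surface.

Ordinary method of slices: FS = Σ[c'·Δl_i + (W_i cosα_i − u_i·Δl_i)·tanφ'] / Σ W_i sinα_i, with Δl_i = b_i / cosα_i.
Slice 1: Δl = 2.3/cos(-10.7°) = 2.341 m; N'_1 = 55·cos(-10.7°) − 11·2.341 = 28.3; c'Δl = 33.47; W sinα = -10.2
Slice 2: Δl = 1.4/cos(-1.4°) = 1.400 m; N'_2 = 80·cos(-1.4°) − 16·1.400 = 57.6; c'Δl = 20.03; W sinα = -2.0
Slice 3: Δl = 2.2/cos7.5° = 2.219 m; N'_3 = 185·cos7.5° − 30·2.219 = 116.8; c'Δl = 31.73; W sinα = 24.1
Slice 4: Δl = 1.9/cos17.9° = 1.997 m; N'_4 = 204·cos17.9° − 48·1.997 = 98.3; c'Δl = 28.55; W sinα = 62.7
Slice 5: Δl = 2.5/cos29.9° = 2.884 m; N'_5 = 229·cos29.9° − 46·2.884 = 65.9; c'Δl = 41.24; W sinα = 114.2
Slice 6: Δl = 1.8/cos43.1° = 2.465 m; N'_6 = 108·cos43.1° − 25·2.465 = 17.2; c'Δl = 35.25; W sinα = 73.8
Slice 7: Δl = 1.4/cos55.3° = 2.459 m; N'_7 = 32·cos55.3° − 2·2.459 = 13.3; c'Δl = 35.17; W sinα = 26.3
Σc'Δl = 225.4 kN/m; ΣN' = 397.4 kN/m; ΣW sinα = 288.9 kN/m
Resisting = 225.4 + 397.4·tan26.1° = 225.4 + 194.7 = 420.1 kN/m
FS = 420.1 / 288.9 = 1.454

FS = 1.45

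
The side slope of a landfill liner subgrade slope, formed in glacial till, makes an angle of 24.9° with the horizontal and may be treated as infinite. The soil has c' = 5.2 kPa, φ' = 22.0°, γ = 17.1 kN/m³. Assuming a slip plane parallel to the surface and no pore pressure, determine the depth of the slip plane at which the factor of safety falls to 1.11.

Setting FS = 1.11 in FS = [c' + γz cos²β tanφ'] / [γz sinβ cosβ] and solving for z:
z = c' / [γ cosβ (FS·sinβ − cosβ·tanφ')]
  = 5.2 / [17.1·cos24.9°·(1.11·sin24.9° − cos24.9°·tan22.0°)]
  = 5.2 / [17.1·0.9070·(1.11·0.4210 − 0.9070·0.4040)]
  = 5.2 / 1.5647 = 3.323 m

z = 3.32 m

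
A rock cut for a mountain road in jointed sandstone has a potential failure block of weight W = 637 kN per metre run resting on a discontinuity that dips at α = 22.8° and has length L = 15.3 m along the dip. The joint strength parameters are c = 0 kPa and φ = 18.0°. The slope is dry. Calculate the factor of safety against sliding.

FS = 0.77

Resolving the block weight along and normal to the plane and applying the Mohr–Coulomb strength on the joint:
N' = W cosα = 637·cos22.8° = 587.2 kN/m
Driving force T = W sinα = 637·sin22.8° = 246.8 kN/m
Resisting force R = c·L + N'·tanφ = 0·15.3 + 587.2·tan18.0° = 0.0 + 190.8 = 190.8 kN/m
FS = R / T = 190.8 / 246.8 = 0.773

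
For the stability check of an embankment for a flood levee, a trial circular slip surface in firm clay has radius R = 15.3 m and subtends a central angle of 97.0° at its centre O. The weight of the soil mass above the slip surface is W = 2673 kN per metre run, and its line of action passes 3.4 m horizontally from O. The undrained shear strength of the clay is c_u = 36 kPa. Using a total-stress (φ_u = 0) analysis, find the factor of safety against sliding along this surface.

FS = 1.57

Taking moments about the centre O, the resisting moment is provided by the undrained shear strength acting along the arc:
Arc length L_a = R·θ = 15.3·(97.0°·π/180) = 15.3·1.6930 = 25.90 m
M_R = c_u·L_a·R = 36·25.90·15.3 = 14267.1 kN·m/m
M_D = W·d = 2673·3.4 = 9088.2 kN·m/m
FS = M_R / M_D = 14267.1 / 9088.2 = 1.570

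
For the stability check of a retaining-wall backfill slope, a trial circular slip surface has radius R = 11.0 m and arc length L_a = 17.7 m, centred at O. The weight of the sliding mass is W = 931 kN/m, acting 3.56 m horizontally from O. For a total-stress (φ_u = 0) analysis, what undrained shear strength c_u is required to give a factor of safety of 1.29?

FS = c_u·L_a·R / (W·d), so c_u = FS·W·d / (L_a·R).
c_u = 1.29·931·3.56 / (17.70·11.0) = 4275.5 / 194.70 = 21.96 kPa

c_u = 22.0 kPa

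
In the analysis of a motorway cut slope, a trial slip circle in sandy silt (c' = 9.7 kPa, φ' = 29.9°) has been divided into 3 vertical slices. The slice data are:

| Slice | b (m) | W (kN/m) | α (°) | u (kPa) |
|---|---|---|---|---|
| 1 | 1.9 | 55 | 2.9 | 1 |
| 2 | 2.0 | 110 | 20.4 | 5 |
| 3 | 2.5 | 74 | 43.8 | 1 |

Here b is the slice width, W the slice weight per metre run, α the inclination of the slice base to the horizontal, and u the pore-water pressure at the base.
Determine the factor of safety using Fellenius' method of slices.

FS = 2.00

Ordinary method of slices: FS = Σ[c'·Δl_i + (W_i cosα_i − u_i·Δl_i)·tanφ'] / Σ W_i sinα_i, with Δl_i = b_i / cosα_i.
Slice 1: Δl = 1.9/cos2.9° = 1.902 m; N'_1 = 55·cos2.9° − 1·1.902 = 53.0; c'Δl = 18.45; W sinα = 2.8
Slice 2: Δl = 2.0/cos20.4° = 2.134 m; N'_2 = 110·cos20.4° − 5·2.134 = 92.4; c'Δl = 20.70; W sinα = 38.3
Slice 3: Δl = 2.5/cos43.8° = 3.464 m; N'_3 = 74·cos43.8° − 1·3.464 = 49.9; c'Δl = 33.60; W sinα = 51.2
Σc'Δl = 72.8 kN/m; ΣN' = 195.4 kN/m; ΣW sinα = 92.3 kN/m
Resisting = 72.8 + 195.4·tan29.9° = 72.8 + 112.4 = 185.1 kN/m
FS = 185.1 / 92.3 = 2.005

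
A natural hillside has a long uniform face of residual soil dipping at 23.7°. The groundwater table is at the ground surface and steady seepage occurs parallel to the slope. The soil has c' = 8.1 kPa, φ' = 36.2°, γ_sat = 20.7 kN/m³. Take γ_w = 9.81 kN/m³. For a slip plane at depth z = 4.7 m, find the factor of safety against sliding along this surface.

With seepage parallel to the slope and the water table at the surface, the effective normal stress on the slip plane uses the buoyant unit weight γ' = γ_sat − γ_w while the driving shear stress uses γ_sat:
FS = [c' + γ' z cos²β tanφ'] / [γ_sat z sinβ cosβ]
γ' = 20.7 − 9.81 = 10.89 kN/m³
Numerator = 8.1 + 10.89·4.7·cos²23.7°·tan36.2° = 8.1 + 10.89·4.7·0.8384·0.7319 = 39.508 kPa
Denominator = 20.7·4.7·sin23.7°·cos23.7° = 20.7·4.7·0.4019·0.9157 = 35.807 kPa
FS = 39.508 / 35.807 = 1.103

FS = 1.10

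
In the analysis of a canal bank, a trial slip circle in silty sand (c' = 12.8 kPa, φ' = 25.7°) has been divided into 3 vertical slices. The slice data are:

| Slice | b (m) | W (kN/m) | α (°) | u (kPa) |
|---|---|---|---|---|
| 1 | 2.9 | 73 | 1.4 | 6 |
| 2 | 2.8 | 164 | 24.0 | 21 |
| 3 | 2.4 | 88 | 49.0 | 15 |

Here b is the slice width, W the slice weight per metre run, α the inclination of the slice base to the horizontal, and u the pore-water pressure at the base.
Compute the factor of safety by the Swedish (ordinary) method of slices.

Ordinary method of slices: FS = Σ[c'·Δl_i + (W_i cosα_i − u_i·Δl_i)·tanφ'] / Σ W_i sinα_i, with Δl_i = b_i / cosα_i.
Slice 1: Δl = 2.9/cos1.4° = 2.901 m; N'_1 = 73·cos1.4° − 6·2.901 = 55.6; c'Δl = 37.13; W sinα = 1.8
Slice 2: Δl = 2.8/cos24.0° = 3.065 m; N'_2 = 164·cos24.0° − 21·3.065 = 85.5; c'Δl = 39.23; W sinα = 66.7
Slice 3: Δl = 2.4/cos49.0° = 3.658 m; N'_3 = 88·cos49.0° − 15·3.658 = 2.9; c'Δl = 46.83; W sinα = 66.4
Σc'Δl = 123.2 kN/m; ΣN' = 143.9 kN/m; ΣW sinα = 134.9 kN/m
Resisting = 123.2 + 143.9·tan25.7° = 123.2 + 69.2 = 192.4 kN/m
FS = 192.4 / 134.9 = 1.426

FS = 1.43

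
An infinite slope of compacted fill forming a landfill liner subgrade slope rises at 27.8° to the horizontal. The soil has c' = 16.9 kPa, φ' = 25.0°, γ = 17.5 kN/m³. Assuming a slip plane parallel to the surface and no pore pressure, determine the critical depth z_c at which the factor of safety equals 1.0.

Setting FS = 1.00 in FS = [c' + γz cos²β tanφ'] / [γz sinβ cosβ] and solving for z:
z = c' / [γ cosβ (FS·sinβ − cosβ·tanφ')]
  = 16.9 / [17.5·cos27.8°·(1.00·sin27.8° − cos27.8°·tan25.0°)]
  = 16.9 / [17.5·0.8846·(1.00·0.4664 − 0.8846·0.4663)]
  = 16.9 / 0.8344 = 20.255 m

z_c = 20.25 m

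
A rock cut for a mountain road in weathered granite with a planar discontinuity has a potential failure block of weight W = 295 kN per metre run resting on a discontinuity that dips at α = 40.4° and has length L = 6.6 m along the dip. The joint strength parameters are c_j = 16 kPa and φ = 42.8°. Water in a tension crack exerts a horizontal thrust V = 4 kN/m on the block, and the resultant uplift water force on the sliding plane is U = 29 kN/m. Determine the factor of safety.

FS = 1.46

Resolving the block weight along and normal to the plane and applying the Mohr–Coulomb strength on the joint:
N' = W cosα − U − V sinα = 295·cos40.4° − 29 − 4·sin40.4° = 193.1 kN/m
Driving force T = W sinα + V cosα = 295·sin40.4° + 4·cos40.4° = 194.2 kN/m
Resisting force R = c_j·L + N'·tanφ = 16·6.6 + 193.1·tan42.8° = 105.6 + 178.8 = 284.4 kN/m
FS = R / T = 284.4 / 194.2 = 1.464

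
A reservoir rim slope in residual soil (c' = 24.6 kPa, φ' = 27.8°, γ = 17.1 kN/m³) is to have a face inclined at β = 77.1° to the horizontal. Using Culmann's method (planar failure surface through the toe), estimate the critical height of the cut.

H_c = 14.26 m

Culmann's analysis gives the critical failure plane at α_cr = (β + φ')/2 = (77.1 + 27.8)/2 = 52.4°, and the critical height
H_c = (4c'/γ) · sinβ cosφ' / [1 − cos(β − φ')]
    = (4·24.6/17.1) · sin77.1°·cos27.8° / [1 − cos(49.3°)]
    = 5.754 · 0.9748·0.8846 / [1 − 0.6521]
    = 5.754 · 0.8623 / 0.3479
    = 14.26 m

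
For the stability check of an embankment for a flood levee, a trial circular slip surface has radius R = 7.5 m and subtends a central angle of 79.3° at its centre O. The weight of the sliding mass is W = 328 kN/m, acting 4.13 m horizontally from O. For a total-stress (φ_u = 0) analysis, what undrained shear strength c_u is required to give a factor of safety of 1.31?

FS = c_u·L_a·R / (W·d), so c_u = FS·W·d / (L_a·R).
Arc length L_a = R·θ = 7.5·(79.3°·π/180) = 7.5·1.3840 = 10.38 m
c_u = 1.31·328·4.13 / (10.38·7.5) = 1774.6 / 77.85 = 22.79 kPa

c_u = 22.8 kPa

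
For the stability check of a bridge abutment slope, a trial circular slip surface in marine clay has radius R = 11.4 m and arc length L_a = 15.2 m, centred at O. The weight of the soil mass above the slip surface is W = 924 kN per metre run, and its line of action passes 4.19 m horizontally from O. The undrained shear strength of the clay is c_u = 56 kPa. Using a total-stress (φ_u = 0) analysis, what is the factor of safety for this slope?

Taking moments about the centre O, the resisting moment is provided by the undrained shear strength acting along the arc:
M_R = c_u·L_a·R = 56·15.20·11.4 = 9703.7 kN·m/m
M_D = W·d = 924·4.19 = 3871.6 kN·m/m
FS = M_R / M_D = 9703.7 / 3871.6 = 2.506

FS = 2.51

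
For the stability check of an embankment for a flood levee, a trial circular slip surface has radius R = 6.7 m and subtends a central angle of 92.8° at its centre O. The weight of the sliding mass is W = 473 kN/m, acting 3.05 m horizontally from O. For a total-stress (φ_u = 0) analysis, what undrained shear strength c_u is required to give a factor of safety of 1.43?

c_u = 28.4 kPa

FS = c_u·L_a·R / (W·d), so c_u = FS·W·d / (L_a·R).
Arc length L_a = R·θ = 6.7·(92.8°·π/180) = 6.7·1.6197 = 10.85 m
c_u = 1.43·473·3.05 / (10.85·6.7) = 2063.0 / 72.71 = 28.37 kPa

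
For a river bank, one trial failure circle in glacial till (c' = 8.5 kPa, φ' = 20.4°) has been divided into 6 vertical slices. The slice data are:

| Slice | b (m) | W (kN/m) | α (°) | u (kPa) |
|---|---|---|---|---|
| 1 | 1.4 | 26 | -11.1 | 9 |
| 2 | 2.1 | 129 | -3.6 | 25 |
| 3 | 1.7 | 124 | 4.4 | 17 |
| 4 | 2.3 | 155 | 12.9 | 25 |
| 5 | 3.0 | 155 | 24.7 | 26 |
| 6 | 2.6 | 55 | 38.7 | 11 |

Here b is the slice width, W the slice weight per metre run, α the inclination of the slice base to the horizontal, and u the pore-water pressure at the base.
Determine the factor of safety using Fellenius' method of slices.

FS = 1.89

Ordinary method of slices: FS = Σ[c'·Δl_i + (W_i cosα_i − u_i·Δl_i)·tanφ'] / Σ W_i sinα_i, with Δl_i = b_i / cosα_i.
Slice 1: Δl = 1.4/cos(-11.1°) = 1.427 m; N'_1 = 26·cos(-11.1°) − 9·1.427 = 12.7; c'Δl = 12.13; W sinα = -5.0
Slice 2: Δl = 2.1/cos(-3.6°) = 2.104 m; N'_2 = 129·cos(-3.6°) − 25·2.104 = 76.1; c'Δl = 17.89; W sinα = -8.1
Slice 3: Δl = 1.7/cos4.4° = 1.705 m; N'_3 = 124·cos4.4° − 17·1.705 = 94.6; c'Δl = 14.49; W sinα = 9.5
Slice 4: Δl = 2.3/cos12.9° = 2.360 m; N'_4 = 155·cos12.9° − 25·2.360 = 92.1; c'Δl = 20.06; W sinα = 34.6
Slice 5: Δl = 3.0/cos24.7° = 3.302 m; N'_5 = 155·cos24.7° − 26·3.302 = 55.0; c'Δl = 28.07; W sinα = 64.8
Slice 6: Δl = 2.6/cos38.7° = 3.331 m; N'_6 = 55·cos38.7° − 11·3.331 = 6.3; c'Δl = 28.32; W sinα = 34.4
Σc'Δl = 120.9 kN/m; ΣN' = 336.8 kN/m; ΣW sinα = 130.2 kN/m
Resisting = 120.9 + 336.8·tan20.4° = 120.9 + 125.3 = 246.2 kN/m
FS = 246.2 / 130.2 = 1.891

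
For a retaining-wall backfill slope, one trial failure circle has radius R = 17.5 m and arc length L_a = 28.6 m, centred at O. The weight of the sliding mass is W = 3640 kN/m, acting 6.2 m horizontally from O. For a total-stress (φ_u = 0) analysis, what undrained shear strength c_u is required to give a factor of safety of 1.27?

FS = c_u·L_a·R / (W·d), so c_u = FS·W·d / (L_a·R).
c_u = 1.27·3640·6.2 / (28.60·17.5) = 28661.4 / 500.50 = 57.27 kPa

c_u = 57.3 kPa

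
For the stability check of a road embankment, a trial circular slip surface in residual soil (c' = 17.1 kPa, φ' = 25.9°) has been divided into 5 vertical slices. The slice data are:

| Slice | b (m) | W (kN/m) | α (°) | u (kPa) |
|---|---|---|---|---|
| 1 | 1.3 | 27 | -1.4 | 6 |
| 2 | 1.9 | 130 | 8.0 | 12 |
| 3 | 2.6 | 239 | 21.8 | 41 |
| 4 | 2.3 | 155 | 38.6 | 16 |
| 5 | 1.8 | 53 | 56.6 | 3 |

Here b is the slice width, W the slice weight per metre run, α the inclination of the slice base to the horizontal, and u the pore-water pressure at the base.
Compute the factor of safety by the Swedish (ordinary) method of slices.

FS = 1.49

Ordinary method of slices: FS = Σ[c'·Δl_i + (W_i cosα_i − u_i·Δl_i)·tanφ'] / Σ W_i sinα_i, with Δl_i = b_i / cosα_i.
Slice 1: Δl = 1.3/cos(-1.4°) = 1.300 m; N'_1 = 27·cos(-1.4°) − 6·1.300 = 19.2; c'Δl = 22.24; W sinα = -0.7
Slice 2: Δl = 1.9/cos8.0° = 1.919 m; N'_2 = 130·cos8.0° − 12·1.919 = 105.7; c'Δl = 32.81; W sinα = 18.1
Slice 3: Δl = 2.6/cos21.8° = 2.800 m; N'_3 = 239·cos21.8° − 41·2.800 = 107.1; c'Δl = 47.88; W sinα = 88.8
Slice 4: Δl = 2.3/cos38.6° = 2.943 m; N'_4 = 155·cos38.6° − 16·2.943 = 74.0; c'Δl = 50.32; W sinα = 96.7
Slice 5: Δl = 1.8/cos56.6° = 3.270 m; N'_5 = 53·cos56.6° − 3·3.270 = 19.4; c'Δl = 55.91; W sinα = 44.2
Σc'Δl = 209.2 kN/m; ΣN' = 325.4 kN/m; ΣW sinα = 247.1 kN/m
Resisting = 209.2 + 325.4·tan25.9° = 209.2 + 158.0 = 367.2 kN/m
FS = 367.2 / 247.1 = 1.486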